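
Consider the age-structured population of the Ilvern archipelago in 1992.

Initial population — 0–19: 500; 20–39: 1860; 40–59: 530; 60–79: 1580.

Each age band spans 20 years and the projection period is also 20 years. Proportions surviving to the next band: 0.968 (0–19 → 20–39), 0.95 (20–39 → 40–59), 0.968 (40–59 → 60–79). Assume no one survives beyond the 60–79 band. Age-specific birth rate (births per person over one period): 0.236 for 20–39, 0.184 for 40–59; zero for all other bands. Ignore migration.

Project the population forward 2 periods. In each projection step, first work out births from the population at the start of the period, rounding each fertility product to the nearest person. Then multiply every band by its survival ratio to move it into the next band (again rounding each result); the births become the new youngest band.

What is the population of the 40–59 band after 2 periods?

460

Let group 1 be 0–19 through group 4 = 60–79.
Period 1.
Births: 1860 * 0.236 = 439, 530 * 0.184 = 98 — total 537
Group 2: 500 * 0.968 = 484
Group 3: 1860 * 0.95 = 1767
Group 4: 530 * 0.968 = 513
End of period: [537, 484, 1767, 513]
Period 2.
Births: 484 * 0.236 = 114, 1767 * 0.184 = 325 — total 439
Group 2: 537 * 0.968 = 520
Group 3: 484 * 0.95 = 460
Group 4: 1767 * 0.968 = 1710
End of period: [439, 520, 460, 1710]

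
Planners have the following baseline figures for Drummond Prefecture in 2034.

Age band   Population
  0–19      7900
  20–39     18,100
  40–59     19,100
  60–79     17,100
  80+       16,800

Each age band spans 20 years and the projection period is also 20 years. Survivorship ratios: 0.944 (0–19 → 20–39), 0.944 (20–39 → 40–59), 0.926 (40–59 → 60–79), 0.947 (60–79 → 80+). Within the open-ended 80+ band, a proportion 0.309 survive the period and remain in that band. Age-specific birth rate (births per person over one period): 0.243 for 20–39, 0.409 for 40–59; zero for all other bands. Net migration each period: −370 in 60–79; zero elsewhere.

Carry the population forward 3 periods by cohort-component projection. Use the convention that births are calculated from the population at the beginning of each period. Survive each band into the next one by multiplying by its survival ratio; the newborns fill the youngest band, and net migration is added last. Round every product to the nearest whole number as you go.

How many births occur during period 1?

[period 1]
Births: 18100 × 0.243 = 4398, 19100 × 0.409 = 7812 → 12210
20–39: 7900 × 0.944 = 7458
40–59: 18100 × 0.944 = 17086
60–79: 19100 × 0.926 = 17687
80+: 17100 × 0.947 + 16800 × 0.309 = 16194 + 5191 = 21385
Net migration: 60–79 − 370 → 17317
End of period: [12210, 7458, 17086, 17317, 21385]

12210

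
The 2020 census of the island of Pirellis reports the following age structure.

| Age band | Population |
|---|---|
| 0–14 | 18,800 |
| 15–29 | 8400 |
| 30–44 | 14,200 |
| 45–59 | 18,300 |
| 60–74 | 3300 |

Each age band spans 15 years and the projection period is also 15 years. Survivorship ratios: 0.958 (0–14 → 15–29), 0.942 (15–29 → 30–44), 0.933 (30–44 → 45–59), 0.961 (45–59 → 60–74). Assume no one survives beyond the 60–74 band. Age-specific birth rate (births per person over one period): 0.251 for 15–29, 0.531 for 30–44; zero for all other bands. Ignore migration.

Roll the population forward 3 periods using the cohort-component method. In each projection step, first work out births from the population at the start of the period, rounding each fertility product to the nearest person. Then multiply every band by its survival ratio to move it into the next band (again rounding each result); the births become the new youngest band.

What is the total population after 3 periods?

51315

(Groups numbered youngest = 1 to oldest = 5.)
[period 1]
Births: 8400 × 0.251 = 2108, 14200 × 0.531 = 7540 — total 9648
Group 2: 18800 × 0.958 = 18010
Group 3: 8400 × 0.942 = 7913
Group 4: 14200 × 0.933 = 13249
Group 5: 18300 × 0.961 = 17586
→ [9648, 18010, 7913, 13249, 17586]
[period 2]
Births: 18010 × 0.251 = 4521, 7913 × 0.531 = 4202 — total 8723
Group 2: 9648 × 0.958 = 9243
Group 3: 18010 × 0.942 = 16965
Group 4: 7913 × 0.933 = 7383
Group 5: 13249 × 0.961 = 12732
→ [8723, 9243, 16965, 7383, 12732]
[period 3]
Births: 9243 × 0.251 = 2320, 16965 × 0.531 = 9008 — total 11328
Group 2: 8723 × 0.958 = 8357
Group 3: 9243 × 0.942 = 8707
Group 4: 16965 × 0.933 = 15828
Group 5: 7383 × 0.961 = 7095
→ [11328, 8357, 8707, 15828, 7095]
Total after period 3: 11328 + 8357 + 8707 + 15828 + 7095 = 51315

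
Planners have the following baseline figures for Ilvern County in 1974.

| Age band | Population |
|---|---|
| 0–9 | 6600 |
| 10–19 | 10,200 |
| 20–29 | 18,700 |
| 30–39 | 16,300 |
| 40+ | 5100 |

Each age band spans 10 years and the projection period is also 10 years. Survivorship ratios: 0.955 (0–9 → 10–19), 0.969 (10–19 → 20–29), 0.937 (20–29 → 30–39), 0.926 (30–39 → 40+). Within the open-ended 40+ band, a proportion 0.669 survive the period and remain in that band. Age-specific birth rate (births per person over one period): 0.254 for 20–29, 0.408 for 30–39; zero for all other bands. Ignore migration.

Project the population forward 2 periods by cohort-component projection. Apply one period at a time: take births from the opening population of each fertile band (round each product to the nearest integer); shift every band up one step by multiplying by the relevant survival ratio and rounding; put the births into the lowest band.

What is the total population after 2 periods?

Let group 1 be 0–9 through group 5 = 40+.
[period 1]
Births: 18700 * 0.254 = 4750  |  16300 * 0.408 = 6650 ⇒ total 11400
Group 2: 6600 * 0.955 = 6303
Group 3: 10200 * 0.969 = 9884
Group 4: 18700 * 0.937 = 17522
Group 5: 16300 * 0.926 + 5100 * 0.669 = 15094 + 3412 = 18506
Population now: 0–9=11400, 10–19=6303, 20–29=9884, 30–39=17522, 40+=18506
[period 2]
Births: 9884 * 0.254 = 2511  |  17522 * 0.408 = 7149 ⇒ total 9660
Group 2: 11400 * 0.955 = 10887
Group 3: 6303 * 0.969 = 6108
Group 4: 9884 * 0.937 = 9261
Group 5: 17522 * 0.926 + 18506 * 0.669 = 16225 + 12381 = 28606
Population now: 0–9=9660, 10–19=10887, 20–29=6108, 30–39=9261, 40+=28606
Total after period 2: 9660 + 10887 + 6108 + 9261 + 28606 = 64522

64522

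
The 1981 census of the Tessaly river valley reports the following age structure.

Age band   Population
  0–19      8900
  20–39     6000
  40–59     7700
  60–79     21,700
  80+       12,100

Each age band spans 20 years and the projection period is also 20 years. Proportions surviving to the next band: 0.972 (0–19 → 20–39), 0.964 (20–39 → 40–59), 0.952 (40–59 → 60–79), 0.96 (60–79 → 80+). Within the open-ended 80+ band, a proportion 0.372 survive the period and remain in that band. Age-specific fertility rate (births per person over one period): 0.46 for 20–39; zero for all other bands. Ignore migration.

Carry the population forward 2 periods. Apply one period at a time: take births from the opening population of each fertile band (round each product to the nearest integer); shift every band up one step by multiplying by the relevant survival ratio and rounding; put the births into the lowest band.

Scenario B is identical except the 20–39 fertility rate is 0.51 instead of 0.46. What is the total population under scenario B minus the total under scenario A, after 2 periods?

Period 1:
Births: 6000 × 0.46 = 2760
20–39: 8900 × 0.972 = 8651
40–59: 6000 × 0.964 = 5784
60–79: 7700 × 0.952 = 7330
80+: 21700 × 0.96 + 12100 × 0.372 = 20832 + 4501 = 25333
Population now: 0–19=2760, 20–39=8651, 40–59=5784, 60–79=7330, 80+=25333
Period 2:
Births: 8651 × 0.46 = 3979
20–39: 2760 × 0.972 = 2683
40–59: 8651 × 0.964 = 8340
60–79: 5784 × 0.952 = 5506
80+: 7330 × 0.96 + 25333 × 0.372 = 7037 + 9424 = 16461
Population now: 0–19=3979, 20–39=2683, 40–59=8340, 60–79=5506, 80+=16461
Scenario A total after 2 periods: 36969
Scenario B projection —
Period 1:
Births: 6000 × 0.51 = 3060
20–39: 8900 × 0.972 = 8651
40–59: 6000 × 0.964 = 5784
60–79: 7700 × 0.952 = 7330
80+: 21700 × 0.96 + 12100 × 0.372 = 20832 + 4501 = 25333
Population now: 0–19=3060, 20–39=8651, 40–59=5784, 60–79=7330, 80+=25333
Period 2:
Births: 8651 × 0.51 = 4412
20–39: 3060 × 0.972 = 2974
40–59: 8651 × 0.964 = 8340
60–79: 5784 × 0.952 = 5506
80+: 7330 × 0.96 + 25333 × 0.372 = 7037 + 9424 = 16461
Population now: 0–19=4412, 20–39=2974, 40–59=8340, 60–79=5506, 80+=16461
Scenario B total after 2 periods: 37693
Difference B − A = 37693 − 36969 = 724

724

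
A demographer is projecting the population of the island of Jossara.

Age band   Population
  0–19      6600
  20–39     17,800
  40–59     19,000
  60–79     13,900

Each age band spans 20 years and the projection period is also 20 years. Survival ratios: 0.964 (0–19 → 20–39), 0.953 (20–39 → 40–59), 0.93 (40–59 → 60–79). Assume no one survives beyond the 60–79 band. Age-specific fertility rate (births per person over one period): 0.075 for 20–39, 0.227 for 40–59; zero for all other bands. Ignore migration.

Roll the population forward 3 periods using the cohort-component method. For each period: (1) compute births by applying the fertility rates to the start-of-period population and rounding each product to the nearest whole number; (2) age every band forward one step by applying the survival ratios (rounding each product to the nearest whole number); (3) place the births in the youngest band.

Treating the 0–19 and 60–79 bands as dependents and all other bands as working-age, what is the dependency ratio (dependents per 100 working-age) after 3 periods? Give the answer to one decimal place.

Period 1.
Births: 17800 × 0.075 = 1335, 19000 × 0.227 = 4313 ⇒ total 5648
20–39: 6600 × 0.964 = 6362
40–59: 17800 × 0.953 = 16963
60–79: 19000 × 0.93 = 17670
Population now: 0–19=5648, 20–39=6362, 40–59=16963, 60–79=17670
Period 2.
Births: 6362 × 0.075 = 477, 16963 × 0.227 = 3851 ⇒ total 4328
20–39: 5648 × 0.964 = 5445
40–59: 6362 × 0.953 = 6063
60–79: 16963 × 0.93 = 15776
Population now: 0–19=4328, 20–39=5445, 40–59=6063, 60–79=15776
Period 3.
Births: 5445 × 0.075 = 408, 6063 × 0.227 = 1376 ⇒ total 1784
20–39: 4328 × 0.964 = 4172
40–59: 5445 × 0.953 = 5189
60–79: 6063 × 0.93 = 5639
Population now: 0–19=1784, 20–39=4172, 40–59=5189, 60–79=5639
Dependents (band 0–19 + band 60–79) = 1784 + 5639 = 7423; working-age = 9361; ratio = 7423/9361 × 100 = 79.3

79.3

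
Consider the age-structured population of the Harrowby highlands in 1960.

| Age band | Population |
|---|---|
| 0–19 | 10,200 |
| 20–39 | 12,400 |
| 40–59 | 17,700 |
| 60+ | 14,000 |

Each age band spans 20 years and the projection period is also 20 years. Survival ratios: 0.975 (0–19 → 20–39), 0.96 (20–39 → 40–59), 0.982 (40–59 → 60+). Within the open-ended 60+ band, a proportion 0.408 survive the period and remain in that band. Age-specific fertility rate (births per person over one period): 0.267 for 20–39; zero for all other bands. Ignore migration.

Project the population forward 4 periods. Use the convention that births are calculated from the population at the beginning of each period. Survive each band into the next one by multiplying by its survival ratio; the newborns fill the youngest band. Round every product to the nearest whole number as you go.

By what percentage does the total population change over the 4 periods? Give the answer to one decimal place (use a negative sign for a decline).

-73.5

(Bands numbered youngest = 1 to oldest = 4.)
[period 1]
Births: 12400 × 0.267 = 3311
Band 2: 10200 × 0.975 = 9945
Band 3: 12400 × 0.96 = 11904
Band 4: 17700 × 0.982 + 14000 × 0.408 = 17381 + 5712 = 23093
End of period: [3311, 9945, 11904, 23093]
[period 2]
Births: 9945 × 0.267 = 2655
Band 2: 3311 × 0.975 = 3228
Band 3: 9945 × 0.96 = 9547
Band 4: 11904 × 0.982 + 23093 × 0.408 = 11690 + 9422 = 21112
End of period: [2655, 3228, 9547, 21112]
[period 3]
Births: 3228 × 0.267 = 862
Band 2: 2655 × 0.975 = 2589
Band 3: 3228 × 0.96 = 3099
Band 4: 9547 × 0.982 + 21112 × 0.408 = 9375 + 8614 = 17989
End of period: [862, 2589, 3099, 17989]
[period 4]
Births: 2589 × 0.267 = 691
Band 2: 862 × 0.975 = 840
Band 3: 2589 × 0.96 = 2485
Band 4: 3099 × 0.982 + 17989 × 0.408 = 3043 + 7340 = 10383
End of period: [691, 840, 2485, 10383]
Total: 54300 → 14399; change = -39901; percentage change = -73.5%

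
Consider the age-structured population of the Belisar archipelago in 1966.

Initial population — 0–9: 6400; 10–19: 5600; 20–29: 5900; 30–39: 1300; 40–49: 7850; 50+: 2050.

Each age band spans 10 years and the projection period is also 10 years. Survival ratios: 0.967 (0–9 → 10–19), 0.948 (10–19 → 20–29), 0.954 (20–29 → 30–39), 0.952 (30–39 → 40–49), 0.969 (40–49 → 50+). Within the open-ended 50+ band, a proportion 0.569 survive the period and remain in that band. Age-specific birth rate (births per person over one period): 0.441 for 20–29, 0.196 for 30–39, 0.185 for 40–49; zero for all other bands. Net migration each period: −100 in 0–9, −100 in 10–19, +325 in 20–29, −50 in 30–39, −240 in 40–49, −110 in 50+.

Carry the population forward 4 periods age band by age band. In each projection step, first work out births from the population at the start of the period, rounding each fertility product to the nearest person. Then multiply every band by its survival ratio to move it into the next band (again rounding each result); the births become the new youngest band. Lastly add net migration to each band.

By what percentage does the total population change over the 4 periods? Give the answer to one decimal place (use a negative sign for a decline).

2.8

(Groups numbered youngest = 1 to oldest = 6.)
Period 1.
Births: 5900 * 0.441 = 2602, 1300 * 0.196 = 255, 7850 * 0.185 = 1452 → 4309
Group 2: 6400 * 0.967 = 6189
Group 3: 5600 * 0.948 = 5309
Group 4: 5900 * 0.954 = 5629
Group 5: 1300 * 0.952 = 1238
Group 6: 7850 * 0.969 + 2050 * 0.569 = 7607 + 1166 = 8773
Net migration: Group 1 − 100 → 4209; Group 2 − 100 → 6089; Group 3 + 325 → 5634; Group 4 − 50 → 5579; Group 5 − 240 → 998; Group 6 − 110 → 8663
→ [4209, 6089, 5634, 5579, 998, 8663]
Period 2.
Births: 5634 * 0.441 = 2485, 5579 * 0.196 = 1093, 998 * 0.185 = 185 → 3763
Group 2: 4209 * 0.967 = 4070
Group 3: 6089 * 0.948 = 5772
Group 4: 5634 * 0.954 = 5375
Group 5: 5579 * 0.952 = 5311
Group 6: 998 * 0.969 + 8663 * 0.569 = 967 + 4929 = 5896
Net migration: Group 1 − 100 → 3663; Group 2 − 100 → 3970; Group 3 + 325 → 6097; Group 4 − 50 → 5325; Group 5 − 240 → 5071; Group 6 − 110 → 5786
→ [3663, 3970, 6097, 5325, 5071, 5786]
Period 3.
Births: 6097 * 0.441 = 2689, 5325 * 0.196 = 1044, 5071 * 0.185 = 938 → 4671
Group 2: 3663 * 0.967 = 3542
Group 3: 3970 * 0.948 = 3764
Group 4: 6097 * 0.954 = 5817
Group 5: 5325 * 0.952 = 5069
Group 6: 5071 * 0.969 + 5786 * 0.569 = 4914 + 3292 = 8206
Net migration: Group 1 − 100 → 4571; Group 2 − 100 → 3442; Group 3 + 325 → 4089; Group 4 − 50 → 5767; Group 5 − 240 → 4829; Group 6 − 110 → 8096
→ [4571, 3442, 4089, 5767, 4829, 8096]
Period 4.
Births: 4089 * 0.441 = 1803, 5767 * 0.196 = 1130, 4829 * 0.185 = 893 → 3826
Group 2: 4571 * 0.967 = 4420
Group 3: 3442 * 0.948 = 3263
Group 4: 4089 * 0.954 = 3901
Group 5: 5767 * 0.952 = 5490
Group 6: 4829 * 0.969 + 8096 * 0.569 = 4679 + 4607 = 9286
Net migration: Group 1 − 100 → 3726; Group 2 − 100 → 4320; Group 3 + 325 → 3588; Group 4 − 50 → 3851; Group 5 − 240 → 5250; Group 6 − 110 → 9176
→ [3726, 4320, 3588, 3851, 5250, 9176]
Total: 29100 → 29911; change = 811; percentage change = 2.8%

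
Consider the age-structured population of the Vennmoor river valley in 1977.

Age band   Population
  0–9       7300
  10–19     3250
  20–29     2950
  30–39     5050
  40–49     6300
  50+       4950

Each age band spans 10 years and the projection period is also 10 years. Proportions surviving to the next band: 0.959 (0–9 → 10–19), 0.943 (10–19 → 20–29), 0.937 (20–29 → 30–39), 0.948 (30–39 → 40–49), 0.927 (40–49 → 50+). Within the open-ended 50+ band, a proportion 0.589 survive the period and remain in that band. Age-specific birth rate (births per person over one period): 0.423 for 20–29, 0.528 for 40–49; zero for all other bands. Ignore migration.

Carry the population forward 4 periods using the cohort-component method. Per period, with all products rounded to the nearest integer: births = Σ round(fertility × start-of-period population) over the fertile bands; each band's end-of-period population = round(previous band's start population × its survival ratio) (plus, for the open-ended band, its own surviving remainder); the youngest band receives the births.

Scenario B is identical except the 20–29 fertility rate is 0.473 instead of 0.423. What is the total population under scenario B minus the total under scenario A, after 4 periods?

Period 1:
Births: 2950 × 0.423 = 1248 ; 6300 × 0.528 = 3326 → 4574
10–19: 7300 × 0.959 = 7001
20–29: 3250 × 0.943 = 3065
30–39: 2950 × 0.937 = 2764
40–49: 5050 × 0.948 = 4787
50+: 6300 × 0.927 + 4950 × 0.589 = 5840 + 2916 = 8756
Population now: 0–9=4574, 10–19=7001, 20–29=3065, 30–39=2764, 40–49=4787, 50+=8756
Period 2:
Births: 3065 × 0.423 = 1296 ; 4787 × 0.528 = 2528 → 3824
10–19: 4574 × 0.959 = 4386
20–29: 7001 × 0.943 = 6602
30–39: 3065 × 0.937 = 2872
40–49: 2764 × 0.948 = 2620
50+: 4787 × 0.927 + 8756 × 0.589 = 4438 + 5157 = 9595
Population now: 0–9=3824, 10–19=4386, 20–29=6602, 30–39=2872, 40–49=2620, 50+=9595
Period 3:
Births: 6602 × 0.423 = 2793 ; 2620 × 0.528 = 1383 → 4176
10–19: 3824 × 0.959 = 3667
20–29: 4386 × 0.943 = 4136
30–39: 6602 × 0.937 = 6186
40–49: 2872 × 0.948 = 2723
50+: 2620 × 0.927 + 9595 × 0.589 = 2429 + 5651 = 8080
Population now: 0–9=4176, 10–19=3667, 20–29=4136, 30–39=6186, 40–49=2723, 50+=8080
Period 4:
Births: 4136 × 0.423 = 1750 ; 2723 × 0.528 = 1438 → 3188
10–19: 4176 × 0.959 = 4005
20–29: 3667 × 0.943 = 3458
30–39: 4136 × 0.937 = 3875
40–49: 6186 × 0.948 = 5864
50+: 2723 × 0.927 + 8080 × 0.589 = 2524 + 4759 = 7283
Population now: 0–9=3188, 10–19=4005, 20–29=3458, 30–39=3875, 40–49=5864, 50+=7283
Scenario A total after 4 periods: 27673
Scenario B projection —
Period 1:
Births: 2950 × 0.473 = 1395 ; 6300 × 0.528 = 3326 → 4721
10–19: 7300 × 0.959 = 7001
20–29: 3250 × 0.943 = 3065
30–39: 2950 × 0.937 = 2764
40–49: 5050 × 0.948 = 4787
50+: 6300 × 0.927 + 4950 × 0.589 = 5840 + 2916 = 8756
Population now: 0–9=4721, 10–19=7001, 20–29=3065, 30–39=2764, 40–49=4787, 50+=8756
Period 2:
Births: 3065 × 0.473 = 1450 ; 4787 × 0.528 = 2528 → 3978
10–19: 4721 × 0.959 = 4527
20–29: 7001 × 0.943 = 6602
30–39: 3065 × 0.937 = 2872
40–49: 2764 × 0.948 = 2620
50+: 4787 × 0.927 + 8756 × 0.589 = 4438 + 5157 = 9595
Population now: 0–9=3978, 10–19=4527, 20–29=6602, 30–39=2872, 40–49=2620, 50+=9595
Period 3:
Births: 6602 × 0.473 = 3123 ; 2620 × 0.528 = 1383 → 4506
10–19: 3978 × 0.959 = 3815
20–29: 4527 × 0.943 = 4269
30–39: 6602 × 0.937 = 6186
40–49: 2872 × 0.948 = 2723
50+: 2620 × 0.927 + 9595 × 0.589 = 2429 + 5651 = 8080
Population now: 0–9=4506, 10–19=3815, 20–29=4269, 30–39=6186, 40–49=2723, 50+=8080
Period 4:
Births: 4269 × 0.473 = 2019 ; 2723 × 0.528 = 1438 → 3457
10–19: 4506 × 0.959 = 4321
20–29: 3815 × 0.943 = 3598
30–39: 4269 × 0.937 = 4000
40–49: 6186 × 0.948 = 5864
50+: 2723 × 0.927 + 8080 × 0.589 = 2524 + 4759 = 7283
Population now: 0–9=3457, 10–19=4321, 20–29=3598, 30–39=4000, 40–49=5864, 50+=7283
Scenario B total after 4 periods: 28523
Difference B − A = 28523 − 27673 = 850

850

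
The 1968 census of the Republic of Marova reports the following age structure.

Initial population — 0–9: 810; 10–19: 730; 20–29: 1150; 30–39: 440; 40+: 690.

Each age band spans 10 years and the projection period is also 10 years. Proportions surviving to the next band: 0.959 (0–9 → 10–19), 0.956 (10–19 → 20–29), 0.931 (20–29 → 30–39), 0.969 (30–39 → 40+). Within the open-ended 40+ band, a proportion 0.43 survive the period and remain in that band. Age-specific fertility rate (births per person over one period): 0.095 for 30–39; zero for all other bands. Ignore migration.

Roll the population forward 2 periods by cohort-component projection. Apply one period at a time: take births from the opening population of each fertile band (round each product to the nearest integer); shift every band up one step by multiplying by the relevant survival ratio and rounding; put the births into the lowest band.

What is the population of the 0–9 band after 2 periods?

102

After projecting period 1:
Births: 440 × 0.095 = 42
10–19: 810 × 0.959 = 777
20–29: 730 × 0.956 = 698
30–39: 1150 × 0.931 = 1071
40+: 440 × 0.969 + 690 × 0.43 = 426 + 297 = 723
End of period: [42, 777, 698, 1071, 723]
After projecting period 2:
Births: 1071 × 0.095 = 102
10–19: 42 × 0.959 = 40
20–29: 777 × 0.956 = 743
30–39: 698 × 0.931 = 650
40+: 1071 × 0.969 + 723 × 0.43 = 1038 + 311 = 1349
End of period: [102, 40, 743, 650, 1349]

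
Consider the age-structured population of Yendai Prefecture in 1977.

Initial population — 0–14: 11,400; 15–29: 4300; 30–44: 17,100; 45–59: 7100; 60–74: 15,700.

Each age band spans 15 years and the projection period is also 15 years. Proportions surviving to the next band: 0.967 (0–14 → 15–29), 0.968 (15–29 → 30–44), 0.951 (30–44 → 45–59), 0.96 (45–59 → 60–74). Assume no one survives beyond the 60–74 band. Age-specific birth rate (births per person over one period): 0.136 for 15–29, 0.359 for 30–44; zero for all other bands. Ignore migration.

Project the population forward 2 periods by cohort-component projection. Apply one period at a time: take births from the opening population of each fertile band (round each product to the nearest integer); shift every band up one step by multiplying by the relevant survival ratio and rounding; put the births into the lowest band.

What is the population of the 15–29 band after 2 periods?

[period 1]
Births: 4300 * 0.136 = 585 ; 17100 * 0.359 = 6139 → total 6724
15–29: 11400 * 0.967 = 11024
30–44: 4300 * 0.968 = 4162
45–59: 17100 * 0.951 = 16262
60–74: 7100 * 0.96 = 6816
Giving 6724 / 11024 / 4162 / 16262 / 6816.
[period 2]
Births: 11024 * 0.136 = 1499 ; 4162 * 0.359 = 1494 → total 2993
15–29: 6724 * 0.967 = 6502
30–44: 11024 * 0.968 = 10671
45–59: 4162 * 0.951 = 3958
60–74: 16262 * 0.96 = 15612
Giving 2993 / 6502 / 10671 / 3958 / 15612.

6502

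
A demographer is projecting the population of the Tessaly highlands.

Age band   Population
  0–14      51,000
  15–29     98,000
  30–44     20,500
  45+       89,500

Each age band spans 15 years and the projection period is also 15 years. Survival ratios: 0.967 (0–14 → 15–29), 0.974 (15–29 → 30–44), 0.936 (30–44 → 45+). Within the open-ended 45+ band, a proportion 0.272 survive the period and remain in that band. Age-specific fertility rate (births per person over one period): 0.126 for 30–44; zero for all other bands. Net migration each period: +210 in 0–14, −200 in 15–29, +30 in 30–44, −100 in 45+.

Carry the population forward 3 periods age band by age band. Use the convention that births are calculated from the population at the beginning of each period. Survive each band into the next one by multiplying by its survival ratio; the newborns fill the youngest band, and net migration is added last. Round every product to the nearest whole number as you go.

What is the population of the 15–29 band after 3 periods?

11637

Let group 1 be 0–14 through group 4 = 45+.
Period 1:
Births: 20500 × 0.126 = 2583
Group 2: 51000 × 0.967 = 49317
Group 3: 98000 × 0.974 = 95452
Group 4: 20500 × 0.936 + 89500 × 0.272 = 19188 + 24344 = 43532
Net migration: Group 1 + 210 → 2793; Group 2 − 200 → 49117; Group 3 + 30 → 95482; Group 4 − 100 → 43432
→ [2793, 49117, 95482, 43432]
Period 2:
Births: 95482 × 0.126 = 12031
Group 2: 2793 × 0.967 = 2701
Group 3: 49117 × 0.974 = 47840
Group 4: 95482 × 0.936 + 43432 × 0.272 = 89371 + 11814 = 101185
Net migration: Group 1 + 210 → 12241; Group 2 − 200 → 2501; Group 3 + 30 → 47870; Group 4 − 100 → 101085
→ [12241, 2501, 47870, 101085]
Period 3:
Births: 47870 × 0.126 = 6032
Group 2: 12241 × 0.967 = 11837
Group 3: 2501 × 0.974 = 2436
Group 4: 47870 × 0.936 + 101085 × 0.272 = 44806 + 27495 = 72301
Net migration: Group 1 + 210 → 6242; Group 2 − 200 → 11637; Group 3 + 30 → 2466; Group 4 − 100 → 72201
→ [6242, 11637, 2466, 72201]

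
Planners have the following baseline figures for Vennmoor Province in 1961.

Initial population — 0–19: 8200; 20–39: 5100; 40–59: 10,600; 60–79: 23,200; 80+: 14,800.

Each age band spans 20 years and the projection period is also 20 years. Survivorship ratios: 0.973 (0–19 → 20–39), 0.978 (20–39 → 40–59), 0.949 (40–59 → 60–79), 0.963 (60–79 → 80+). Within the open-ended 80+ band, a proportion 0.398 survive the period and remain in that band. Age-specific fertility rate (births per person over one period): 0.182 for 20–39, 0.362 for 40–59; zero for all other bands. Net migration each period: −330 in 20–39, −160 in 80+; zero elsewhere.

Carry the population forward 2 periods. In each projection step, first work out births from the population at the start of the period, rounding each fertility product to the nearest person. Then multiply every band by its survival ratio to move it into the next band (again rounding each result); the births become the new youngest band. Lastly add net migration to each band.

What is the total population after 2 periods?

40419

[period 1]
Births: 5100 × 0.182 = 928 ; 10600 × 0.362 = 3837 → total 4765
20–39: 8200 × 0.973 = 7979
40–59: 5100 × 0.978 = 4988
60–79: 10600 × 0.949 = 10059
80+: 23200 × 0.963 + 14800 × 0.398 = 22342 + 5890 = 28232
Net migration: 20–39 − 330 → 7649; 80+ − 160 → 28072
Giving 4765 / 7649 / 4988 / 10059 / 28072.
[period 2]
Births: 7649 × 0.182 = 1392 ; 4988 × 0.362 = 1806 → total 3198
20–39: 4765 × 0.973 = 4636
40–59: 7649 × 0.978 = 7481
60–79: 4988 × 0.949 = 4734
80+: 10059 × 0.963 + 28072 × 0.398 = 9687 + 11173 = 20860
Net migration: 20–39 − 330 → 4306; 80+ − 160 → 20700
Giving 3198 / 4306 / 7481 / 4734 / 20700.
Total after period 2: 3198 + 4306 + 7481 + 4734 + 20700 = 40419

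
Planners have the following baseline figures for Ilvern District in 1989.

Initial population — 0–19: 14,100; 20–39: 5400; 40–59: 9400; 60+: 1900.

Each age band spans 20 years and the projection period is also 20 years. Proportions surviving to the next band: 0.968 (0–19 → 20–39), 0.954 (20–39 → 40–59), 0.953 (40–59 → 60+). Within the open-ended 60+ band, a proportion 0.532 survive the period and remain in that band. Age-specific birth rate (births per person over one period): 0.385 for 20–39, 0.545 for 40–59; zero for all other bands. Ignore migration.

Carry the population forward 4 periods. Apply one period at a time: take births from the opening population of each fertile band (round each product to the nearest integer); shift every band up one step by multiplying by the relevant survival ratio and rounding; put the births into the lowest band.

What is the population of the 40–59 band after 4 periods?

7446

Call the groups 1 to 4, youngest first.
After projecting period 1:
Births: 5400 × 0.385 = 2079 ; 9400 × 0.545 = 5123 — total 7202
Group 2: 14100 × 0.968 = 13649
Group 3: 5400 × 0.954 = 5152
Group 4: 9400 × 0.953 + 1900 × 0.532 = 8958 + 1011 = 9969
Population now: 0–19=7202, 20–39=13649, 40–59=5152, 60+=9969
After projecting period 2:
Births: 13649 × 0.385 = 5255 ; 5152 × 0.545 = 2808 — total 8063
Group 2: 7202 × 0.968 = 6972
Group 3: 13649 × 0.954 = 13021
Group 4: 5152 × 0.953 + 9969 × 0.532 = 4910 + 5304 = 10214
Population now: 0–19=8063, 20–39=6972, 40–59=13021, 60+=10214
After projecting period 3:
Births: 6972 × 0.385 = 2684 ; 13021 × 0.545 = 7096 — total 9780
Group 2: 8063 × 0.968 = 7805
Group 3: 6972 × 0.954 = 6651
Group 4: 13021 × 0.953 + 10214 × 0.532 = 12409 + 5434 = 17843
Population now: 0–19=9780, 20–39=7805, 40–59=6651, 60+=17843
After projecting period 4:
Births: 7805 × 0.385 = 3005 ; 6651 × 0.545 = 3625 — total 6630
Group 2: 9780 × 0.968 = 9467
Group 3: 7805 × 0.954 = 7446
Group 4: 6651 × 0.953 + 17843 × 0.532 = 6338 + 9492 = 15830
Population now: 0–19=6630, 20–39=9467, 40–59=7446, 60+=15830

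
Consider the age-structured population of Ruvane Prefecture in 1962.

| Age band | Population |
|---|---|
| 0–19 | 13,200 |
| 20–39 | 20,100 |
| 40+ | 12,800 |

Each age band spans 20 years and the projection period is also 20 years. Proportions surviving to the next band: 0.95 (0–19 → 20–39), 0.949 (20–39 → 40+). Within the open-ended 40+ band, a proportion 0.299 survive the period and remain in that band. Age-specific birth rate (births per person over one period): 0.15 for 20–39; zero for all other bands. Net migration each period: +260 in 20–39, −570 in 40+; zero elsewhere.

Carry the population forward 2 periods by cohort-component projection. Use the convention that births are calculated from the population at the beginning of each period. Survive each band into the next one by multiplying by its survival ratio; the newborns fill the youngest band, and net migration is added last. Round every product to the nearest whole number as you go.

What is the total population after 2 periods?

23298

Period 1:
Births: 20100 × 0.15 = 3015
20–39: 13200 × 0.95 = 12540
40+: 20100 × 0.949 + 12800 × 0.299 = 19075 + 3827 = 22902
Net migration: 20–39 + 260 → 12800; 40+ − 570 → 22332
Population now: 0–19=3015, 20–39=12800, 40+=22332
Period 2:
Births: 12800 × 0.15 = 1920
20–39: 3015 × 0.95 = 2864
40+: 12800 × 0.949 + 22332 × 0.299 = 12147 + 6677 = 18824
Net migration: 20–39 + 260 → 3124; 40+ − 570 → 18254
Population now: 0–19=1920, 20–39=3124, 40+=18254
Total after period 2: 1920 + 3124 + 18254 = 23298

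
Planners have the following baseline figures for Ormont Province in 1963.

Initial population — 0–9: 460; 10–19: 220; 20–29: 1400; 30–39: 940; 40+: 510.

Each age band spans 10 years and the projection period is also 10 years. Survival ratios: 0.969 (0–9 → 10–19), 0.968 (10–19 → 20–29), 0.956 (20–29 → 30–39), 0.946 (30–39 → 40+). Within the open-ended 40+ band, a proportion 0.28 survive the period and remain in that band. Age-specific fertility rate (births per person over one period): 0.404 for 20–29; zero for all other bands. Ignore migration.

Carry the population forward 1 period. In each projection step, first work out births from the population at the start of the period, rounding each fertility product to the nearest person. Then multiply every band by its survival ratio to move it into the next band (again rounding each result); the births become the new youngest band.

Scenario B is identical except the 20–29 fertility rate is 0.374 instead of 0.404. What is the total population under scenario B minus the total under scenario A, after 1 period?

(Bands numbered youngest = 1 to oldest = 5.)
— Period 1 —
Births: 1400 × 0.404 = 566
Band 2: 460 × 0.969 = 446
Band 3: 220 × 0.968 = 213
Band 4: 1400 × 0.956 = 1338
Band 5: 940 × 0.946 + 510 × 0.28 = 889 + 143 = 1032
Giving 566 / 446 / 213 / 1338 / 1032.
Scenario A total after 1 period: 3595
Scenario B projection —
— Period 1 —
Births: 1400 × 0.374 = 524
Band 2: 460 × 0.969 = 446
Band 3: 220 × 0.968 = 213
Band 4: 1400 × 0.956 = 1338
Band 5: 940 × 0.946 + 510 × 0.28 = 889 + 143 = 1032
Giving 524 / 446 / 213 / 1338 / 1032.
Scenario B total after 1 period: 3553
Difference B − A = 3553 − 3595 = -42

-42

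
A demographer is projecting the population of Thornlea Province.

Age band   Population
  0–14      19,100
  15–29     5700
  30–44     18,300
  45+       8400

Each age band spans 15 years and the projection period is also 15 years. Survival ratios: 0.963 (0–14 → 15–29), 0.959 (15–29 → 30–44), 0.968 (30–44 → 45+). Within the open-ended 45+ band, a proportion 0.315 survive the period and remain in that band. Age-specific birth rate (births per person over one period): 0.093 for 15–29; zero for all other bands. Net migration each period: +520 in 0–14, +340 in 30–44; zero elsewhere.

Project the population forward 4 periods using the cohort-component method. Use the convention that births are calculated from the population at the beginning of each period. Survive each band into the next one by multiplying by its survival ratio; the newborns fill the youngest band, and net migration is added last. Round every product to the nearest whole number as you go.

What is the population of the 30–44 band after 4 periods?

Let band 1 be 0–14 through band 4 = 45+.
After projecting period 1:
Births: 5700 * 0.093 = 530
Band 2: 19100 * 0.963 = 18393
Band 3: 5700 * 0.959 = 5466
Band 4: 18300 * 0.968 + 8400 * 0.315 = 17714 + 2646 = 20360
Net migration: Band 1 + 520 → 1050; Band 3 + 340 → 5806
End of period: [1050, 18393, 5806, 20360]
After projecting period 2:
Births: 18393 * 0.093 = 1711
Band 2: 1050 * 0.963 = 1011
Band 3: 18393 * 0.959 = 17639
Band 4: 5806 * 0.968 + 20360 * 0.315 = 5620 + 6413 = 12033
Net migration: Band 1 + 520 → 2231; Band 3 + 340 → 17979
End of period: [2231, 1011, 17979, 12033]
After projecting period 3:
Births: 1011 * 0.093 = 94
Band 2: 2231 * 0.963 = 2148
Band 3: 1011 * 0.959 = 970
Band 4: 17979 * 0.968 + 12033 * 0.315 = 17404 + 3790 = 21194
Net migration: Band 1 + 520 → 614; Band 3 + 340 → 1310
End of period: [614, 2148, 1310, 21194]
After projecting period 4:
Births: 2148 * 0.093 = 200
Band 2: 614 * 0.963 = 591
Band 3: 2148 * 0.959 = 2060
Band 4: 1310 * 0.968 + 21194 * 0.315 = 1268 + 6676 = 7944
Net migration: Band 1 + 520 → 720; Band 3 + 340 → 2400
End of period: [720, 591, 2400, 7944]

2400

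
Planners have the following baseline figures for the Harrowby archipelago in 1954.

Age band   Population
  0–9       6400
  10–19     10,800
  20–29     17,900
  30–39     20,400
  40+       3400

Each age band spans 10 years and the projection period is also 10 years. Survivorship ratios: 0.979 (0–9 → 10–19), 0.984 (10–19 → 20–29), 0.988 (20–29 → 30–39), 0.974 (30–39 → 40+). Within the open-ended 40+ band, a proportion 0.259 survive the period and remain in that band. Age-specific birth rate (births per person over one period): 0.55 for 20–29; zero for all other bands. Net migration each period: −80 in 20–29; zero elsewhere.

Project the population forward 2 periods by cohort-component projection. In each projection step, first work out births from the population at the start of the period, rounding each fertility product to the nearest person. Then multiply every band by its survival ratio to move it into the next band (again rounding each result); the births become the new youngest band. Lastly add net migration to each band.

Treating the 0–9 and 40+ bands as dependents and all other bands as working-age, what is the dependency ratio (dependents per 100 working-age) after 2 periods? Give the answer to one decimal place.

Numbering the groups 1..5 from youngest to oldest:
— Period 1 —
Births: 17900 × 0.55 = 9845
Group 2: 6400 × 0.979 = 6266
Group 3: 10800 × 0.984 = 10627
Group 4: 17900 × 0.988 = 17685
Group 5: 20400 × 0.974 + 3400 × 0.259 = 19870 + 881 = 20751
Net migration: Group 3 − 80 → 10547
End of period: [9845, 6266, 10547, 17685, 20751]
— Period 2 —
Births: 10547 × 0.55 = 5801
Group 2: 9845 × 0.979 = 9638
Group 3: 6266 × 0.984 = 6166
Group 4: 10547 × 0.988 = 10420
Group 5: 17685 × 0.974 + 20751 × 0.259 = 17225 + 5375 = 22600
Net migration: Group 3 − 80 → 6086
End of period: [5801, 9638, 6086, 10420, 22600]
Dependents (band 0–9 + band 40+) = 5801 + 22600 = 28401; working-age = 26144; ratio = 28401/26144 × 100 = 108.6

108.6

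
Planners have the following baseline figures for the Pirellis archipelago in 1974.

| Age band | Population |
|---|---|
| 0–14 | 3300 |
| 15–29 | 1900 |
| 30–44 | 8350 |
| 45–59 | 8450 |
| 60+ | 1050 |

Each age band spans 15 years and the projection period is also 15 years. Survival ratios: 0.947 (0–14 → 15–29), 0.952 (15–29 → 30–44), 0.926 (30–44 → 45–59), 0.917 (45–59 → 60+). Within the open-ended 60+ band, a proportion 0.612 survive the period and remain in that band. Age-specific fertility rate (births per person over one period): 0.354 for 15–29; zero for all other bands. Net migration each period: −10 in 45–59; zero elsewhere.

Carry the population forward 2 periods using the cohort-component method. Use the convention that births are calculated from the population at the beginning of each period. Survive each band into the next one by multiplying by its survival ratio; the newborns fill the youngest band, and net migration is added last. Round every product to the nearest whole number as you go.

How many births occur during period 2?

1106

Call the groups 1 to 5, youngest first.
Period 1:
Births: 1900 * 0.354 = 673
Group 2: 3300 * 0.947 = 3125
Group 3: 1900 * 0.952 = 1809
Group 4: 8350 * 0.926 = 7732
Group 5: 8450 * 0.917 + 1050 * 0.612 = 7749 + 643 = 8392
Net migration: Group 4 − 10 → 7722
Population now: 0–14=673, 15–29=3125, 30–44=1809, 45–59=7722, 60+=8392
Period 2:
Births: 3125 * 0.354 = 1106
Group 2: 673 * 0.947 = 637
Group 3: 3125 * 0.952 = 2975
Group 4: 1809 * 0.926 = 1675
Group 5: 7722 * 0.917 + 8392 * 0.612 = 7081 + 5136 = 12217
Net migration: Group 4 − 10 → 1665
Population now: 0–14=1106, 15–29=637, 30–44=2975, 45–59=1665, 60+=12217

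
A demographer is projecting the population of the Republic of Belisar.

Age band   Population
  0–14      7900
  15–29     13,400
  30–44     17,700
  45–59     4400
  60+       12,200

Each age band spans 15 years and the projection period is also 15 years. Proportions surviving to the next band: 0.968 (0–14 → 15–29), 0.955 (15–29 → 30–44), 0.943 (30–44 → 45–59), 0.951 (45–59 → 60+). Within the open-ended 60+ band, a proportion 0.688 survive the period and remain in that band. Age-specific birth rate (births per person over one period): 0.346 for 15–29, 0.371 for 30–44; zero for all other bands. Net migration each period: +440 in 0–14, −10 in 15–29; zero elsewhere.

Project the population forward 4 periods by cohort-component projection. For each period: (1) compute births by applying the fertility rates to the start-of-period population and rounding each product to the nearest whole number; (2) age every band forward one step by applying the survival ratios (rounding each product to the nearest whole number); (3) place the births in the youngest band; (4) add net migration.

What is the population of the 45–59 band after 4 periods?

10140

Period 1:
Births: 13400 × 0.346 = 4636  |  17700 × 0.371 = 6567 ⇒ total 11203
15–29: 7900 × 0.968 = 7647
30–44: 13400 × 0.955 = 12797
45–59: 17700 × 0.943 = 16691
60+: 4400 × 0.951 + 12200 × 0.688 = 4184 + 8394 = 12578
Net migration: 0–14 + 440 → 11643; 15–29 − 10 → 7637
End of period: [11643, 7637, 12797, 16691, 12578]
Period 2:
Births: 7637 × 0.346 = 2642  |  12797 × 0.371 = 4748 ⇒ total 7390
15–29: 11643 × 0.968 = 11270
30–44: 7637 × 0.955 = 7293
45–59: 12797 × 0.943 = 12068
60+: 16691 × 0.951 + 12578 × 0.688 = 15873 + 8654 = 24527
Net migration: 0–14 + 440 → 7830; 15–29 − 10 → 11260
End of period: [7830, 11260, 7293, 12068, 24527]
Period 3:
Births: 11260 × 0.346 = 3896  |  7293 × 0.371 = 2706 ⇒ total 6602
15–29: 7830 × 0.968 = 7579
30–44: 11260 × 0.955 = 10753
45–59: 7293 × 0.943 = 6877
60+: 12068 × 0.951 + 24527 × 0.688 = 11477 + 16875 = 28352
Net migration: 0–14 + 440 → 7042; 15–29 − 10 → 7569
End of period: [7042, 7569, 10753, 6877, 28352]
Period 4:
Births: 7569 × 0.346 = 2619  |  10753 × 0.371 = 3989 ⇒ total 6608
15–29: 7042 × 0.968 = 6817
30–44: 7569 × 0.955 = 7228
45–59: 10753 × 0.943 = 10140
60+: 6877 × 0.951 + 28352 × 0.688 = 6540 + 19506 = 26046
Net migration: 0–14 + 440 → 7048; 15–29 − 10 → 6807
End of period: [7048, 6807, 7228, 10140, 26046]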